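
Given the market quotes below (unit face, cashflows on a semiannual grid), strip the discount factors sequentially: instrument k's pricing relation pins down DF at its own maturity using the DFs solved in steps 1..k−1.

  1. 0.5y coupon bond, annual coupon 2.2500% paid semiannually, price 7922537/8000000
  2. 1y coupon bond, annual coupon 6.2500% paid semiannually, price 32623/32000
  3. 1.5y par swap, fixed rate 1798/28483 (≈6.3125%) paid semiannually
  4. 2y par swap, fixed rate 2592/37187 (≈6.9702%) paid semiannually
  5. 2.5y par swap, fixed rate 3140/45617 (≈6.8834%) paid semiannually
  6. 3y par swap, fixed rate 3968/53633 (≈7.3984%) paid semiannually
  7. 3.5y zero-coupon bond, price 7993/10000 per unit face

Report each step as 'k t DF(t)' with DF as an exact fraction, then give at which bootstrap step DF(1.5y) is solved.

step 1 [0.5y] bond c/2=9/800: DF=(7922537/8000000 − 9/800·(0))/(1+9/800) = 9793/10000 ≈ 0.979300
step 2 [1y] bond c/2=1/32: DF=(32623/32000 − 1/32·(0.979300))/(1+1/32) = 9589/10000 ≈ 0.958900
step 3 [1.5y] swap r/2=899/28483: DF=(1 − 899/28483·(0.979300+0.958900))/(1+899/28483) = 9101/10000 ≈ 0.910100
step 4 [2y] swap r/2=1296/37187: DF=(1 − 1296/37187·(0.979300+0.958900+0.910100))/(1+1296/37187) = 544/625 ≈ 0.870400
step 5 [2.5y] swap r/2=1570/45617: DF=(1 − 1570/45617·(0.979300+0.958900+0.910100+0.870400))/(1+1570/45617) = 843/1000 ≈ 0.843000
step 6 [3y] swap r/2=1984/53633: DF=(1 − 1984/53633·(0.979300+0.958900+0.910100+0.870400+0.843000))/(1+1984/53633) = 501/625 ≈ 0.801600
step 7 [3.5y] zero: DF = P = 7993/10000 ≈ 0.799300

1 1/2 9793/10000
2 1 9589/10000
3 3/2 9101/10000
4 2 544/625
5 5/2 843/1000
6 3 501/625
7 7/2 7993/10000
DF(1.5y) is solved at step 3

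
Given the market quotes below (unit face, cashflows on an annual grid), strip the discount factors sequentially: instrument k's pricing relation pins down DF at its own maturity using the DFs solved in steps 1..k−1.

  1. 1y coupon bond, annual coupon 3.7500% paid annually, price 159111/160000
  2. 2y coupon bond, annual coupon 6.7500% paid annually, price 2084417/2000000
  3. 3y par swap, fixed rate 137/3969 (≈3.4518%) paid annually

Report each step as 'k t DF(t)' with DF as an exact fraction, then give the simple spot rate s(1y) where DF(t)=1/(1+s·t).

step 1 [1y] bond c/1=3/80: DF=(159111/160000 − 3/80·(0))/(1+3/80) = 1917/2000 ≈ 0.958500
step 2 [2y] bond c/1=27/400: DF=(2084417/2000000 − 27/400·(0.958500))/(1+27/400) = 9157/10000 ≈ 0.915700
step 3 [3y] swap r/1=137/3969: DF=(1 − 137/3969·(0.958500+0.915700))/(1+137/3969) = 9041/10000 ≈ 0.904100

1 1 1917/2000
2 2 9157/10000
3 3 9041/10000
s(1y) = (1/(1917/2000) − 1)/(1) = 83/1917 ≈ 4.3297%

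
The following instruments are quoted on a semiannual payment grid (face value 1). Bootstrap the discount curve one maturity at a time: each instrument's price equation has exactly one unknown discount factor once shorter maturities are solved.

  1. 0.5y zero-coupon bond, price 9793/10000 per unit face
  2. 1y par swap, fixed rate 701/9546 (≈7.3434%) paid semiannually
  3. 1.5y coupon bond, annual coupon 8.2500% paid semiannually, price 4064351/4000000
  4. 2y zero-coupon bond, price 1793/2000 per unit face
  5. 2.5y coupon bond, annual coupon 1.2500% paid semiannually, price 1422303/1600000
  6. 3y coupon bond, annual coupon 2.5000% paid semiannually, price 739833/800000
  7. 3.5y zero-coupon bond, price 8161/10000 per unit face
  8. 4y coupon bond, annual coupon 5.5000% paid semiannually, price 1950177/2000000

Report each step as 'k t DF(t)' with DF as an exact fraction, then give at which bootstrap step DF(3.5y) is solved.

1 1/2 9793/10000
2 1 9299/10000
3 3/2 4501/5000
4 2 1793/2000
5 5/2 2151/2500
6 3 857/1000
7 7/2 8161/10000
8 4 391/500
DF(3.5y) is solved at step 7

step 1 [0.5y] zero: DF = P = 9793/10000 ≈ 0.979300
step 2 [1y] swap r/2=701/19092: DF=(1 − 701/19092·(0.979300))/(1+701/19092) = 9299/10000 ≈ 0.929900
step 3 [1.5y] bond c/2=33/800: DF=(4064351/4000000 − 33/800·(0.979300+0.929900))/(1+33/800) = 4501/5000 ≈ 0.900200
step 4 [2y] zero: DF = P = 1793/2000 ≈ 0.896500
step 5 [2.5y] bond c/2=1/160: DF=(1422303/1600000 − 1/160·(0.979300+0.929900+0.900200+0.896500))/(1+1/160) = 2151/2500 ≈ 0.860400
step 6 [3y] bond c/2=1/80: DF=(739833/800000 − 1/80·(0.979300+0.929900+0.900200+0.896500+0.860400))/(1+1/80) = 857/1000 ≈ 0.857000
step 7 [3.5y] zero: DF = P = 8161/10000 ≈ 0.816100
step 8 [4y] bond c/2=11/400: DF=(1950177/2000000 − 11/400·(0.979300+0.929900+0.900200+0.896500+0.860400+0.857000+0.816100))/(1+11/400) = 391/500 ≈ 0.782000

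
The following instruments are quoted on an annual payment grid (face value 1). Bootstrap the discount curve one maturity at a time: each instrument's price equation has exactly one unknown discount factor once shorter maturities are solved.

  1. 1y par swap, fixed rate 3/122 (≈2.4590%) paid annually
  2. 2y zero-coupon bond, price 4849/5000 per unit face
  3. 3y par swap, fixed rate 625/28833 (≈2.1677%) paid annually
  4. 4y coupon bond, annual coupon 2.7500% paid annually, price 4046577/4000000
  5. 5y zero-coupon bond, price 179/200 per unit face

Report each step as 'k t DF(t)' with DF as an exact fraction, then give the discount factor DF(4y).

1 1 122/125
2 2 4849/5000
3 3 15/16
4 4 4537/5000
5 5 179/200
DF(4y) = 4537/5000 ≈ 0.907400

step 1 [1y] swap r/1=3/122: DF=(1 − 3/122·(0))/(1+3/122) = 122/125 ≈ 0.976000
step 2 [2y] zero: DF = P = 4849/5000 ≈ 0.969800
step 3 [3y] swap r/1=625/28833: DF=(1 − 625/28833·(0.976000+0.969800))/(1+625/28833) = 15/16 ≈ 0.937500
step 4 [4y] bond c/1=11/400: DF=(4046577/4000000 − 11/400·(0.976000+0.969800+0.937500))/(1+11/400) = 4537/5000 ≈ 0.907400
step 5 [5y] zero: DF = P = 179/200 ≈ 0.895000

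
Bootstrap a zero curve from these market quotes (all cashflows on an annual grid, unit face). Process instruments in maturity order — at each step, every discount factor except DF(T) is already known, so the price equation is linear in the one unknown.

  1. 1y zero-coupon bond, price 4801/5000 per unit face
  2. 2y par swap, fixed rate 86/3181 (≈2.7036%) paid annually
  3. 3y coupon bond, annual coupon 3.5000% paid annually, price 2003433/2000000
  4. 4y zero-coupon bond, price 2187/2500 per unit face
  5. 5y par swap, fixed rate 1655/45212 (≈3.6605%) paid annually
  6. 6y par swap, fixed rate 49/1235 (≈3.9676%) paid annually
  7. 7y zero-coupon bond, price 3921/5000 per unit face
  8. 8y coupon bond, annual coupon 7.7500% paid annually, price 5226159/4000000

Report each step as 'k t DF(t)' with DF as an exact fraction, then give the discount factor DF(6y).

step 1 [1y] zero: DF = P = 4801/5000 ≈ 0.960200
step 2 [2y] swap r/1=86/3181: DF=(1 − 86/3181·(0.960200))/(1+86/3181) = 2371/2500 ≈ 0.948400
step 3 [3y] bond c/1=7/200: DF=(2003433/2000000 − 7/200·(0.960200+0.948400))/(1+7/200) = 9033/10000 ≈ 0.903300
step 4 [4y] zero: DF = P = 2187/2500 ≈ 0.874800
step 5 [5y] swap r/1=1655/45212: DF=(1 − 1655/45212·(0.960200+0.948400+0.903300+0.874800))/(1+1655/45212) = 1669/2000 ≈ 0.834500
step 6 [6y] swap r/1=49/1235: DF=(1 − 49/1235·(0.960200+0.948400+0.903300+0.874800+0.834500))/(1+49/1235) = 7893/10000 ≈ 0.789300
step 7 [7y] zero: DF = P = 3921/5000 ≈ 0.784200
step 8 [8y] bond c/1=31/400: DF=(5226159/4000000 − 31/400·(0.960200+0.948400+0.903300+0.874800+0.834500+0.789300+0.784200))/(1+31/400) = 3871/5000 ≈ 0.774200

1 1 4801/5000
2 2 2371/2500
3 3 9033/10000
4 4 2187/2500
5 5 1669/2000
6 6 7893/10000
7 7 3921/5000
8 8 3871/5000
DF(6y) = 7893/10000 ≈ 0.789300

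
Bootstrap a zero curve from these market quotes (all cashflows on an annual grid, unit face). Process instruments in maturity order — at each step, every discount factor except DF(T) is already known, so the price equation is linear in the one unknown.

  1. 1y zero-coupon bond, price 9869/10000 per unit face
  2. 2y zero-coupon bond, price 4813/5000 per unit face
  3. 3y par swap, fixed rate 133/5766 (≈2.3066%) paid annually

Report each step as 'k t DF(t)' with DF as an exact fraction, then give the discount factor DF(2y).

step 1 [1y] zero: DF = P = 9869/10000 ≈ 0.986900
step 2 [2y] zero: DF = P = 4813/5000 ≈ 0.962600
step 3 [3y] swap r/1=133/5766: DF=(1 − 133/5766·(0.986900+0.962600))/(1+133/5766) = 1867/2000 ≈ 0.933500

1 1 9869/10000
2 2 4813/5000
3 3 1867/2000
DF(2y) = 4813/5000 ≈ 0.962600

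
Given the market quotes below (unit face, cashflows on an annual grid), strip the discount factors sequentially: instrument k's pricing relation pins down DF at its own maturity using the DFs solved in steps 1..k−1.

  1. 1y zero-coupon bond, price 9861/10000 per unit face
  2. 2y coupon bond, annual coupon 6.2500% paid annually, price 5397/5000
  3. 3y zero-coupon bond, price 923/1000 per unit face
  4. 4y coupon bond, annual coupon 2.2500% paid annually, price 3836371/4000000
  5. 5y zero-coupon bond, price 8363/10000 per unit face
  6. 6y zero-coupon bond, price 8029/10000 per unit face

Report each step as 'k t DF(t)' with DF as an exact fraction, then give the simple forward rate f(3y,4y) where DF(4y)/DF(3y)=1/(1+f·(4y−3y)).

step 1 [1y] zero: DF = P = 9861/10000 ≈ 0.986100
step 2 [2y] bond c/1=1/16: DF=(5397/5000 − 1/16·(0.986100))/(1+1/16) = 9579/10000 ≈ 0.957900
step 3 [3y] zero: DF = P = 923/1000 ≈ 0.923000
step 4 [4y] bond c/1=9/400: DF=(3836371/4000000 − 9/400·(0.986100+0.957900+0.923000))/(1+9/400) = 8749/10000 ≈ 0.874900
step 5 [5y] zero: DF = P = 8363/10000 ≈ 0.836300
step 6 [6y] zero: DF = P = 8029/10000 ≈ 0.802900

1 1 9861/10000
2 2 9579/10000
3 3 923/1000
4 4 8749/10000
5 5 8363/10000
6 6 8029/10000
f(3y,4y) = ((923/1000)/(8749/10000) − 1)/(1) = 37/673 ≈ 5.4978%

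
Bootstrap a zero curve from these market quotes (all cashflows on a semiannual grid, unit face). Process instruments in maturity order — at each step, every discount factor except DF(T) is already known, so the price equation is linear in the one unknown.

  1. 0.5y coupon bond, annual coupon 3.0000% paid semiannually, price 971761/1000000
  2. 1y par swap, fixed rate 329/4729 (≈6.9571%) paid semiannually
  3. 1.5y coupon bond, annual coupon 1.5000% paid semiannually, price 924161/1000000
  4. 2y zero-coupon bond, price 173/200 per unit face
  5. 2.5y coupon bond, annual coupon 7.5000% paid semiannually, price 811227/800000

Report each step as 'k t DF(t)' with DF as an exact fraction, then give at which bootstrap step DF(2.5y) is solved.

step 1 [0.5y] bond c/2=3/200: DF=(971761/1000000 − 3/200·(0))/(1+3/200) = 4787/5000 ≈ 0.957400
step 2 [1y] swap r/2=329/9458: DF=(1 − 329/9458·(0.957400))/(1+329/9458) = 4671/5000 ≈ 0.934200
step 3 [1.5y] bond c/2=3/400: DF=(924161/1000000 − 3/400·(0.957400+0.934200))/(1+3/400) = 1129/1250 ≈ 0.903200
step 4 [2y] zero: DF = P = 173/200 ≈ 0.865000
step 5 [2.5y] bond c/2=3/80: DF=(811227/800000 − 3/80·(0.957400+0.934200+0.903200+0.865000))/(1+3/80) = 8451/10000 ≈ 0.845100

1 1/2 4787/5000
2 1 4671/5000
3 3/2 1129/1250
4 2 173/200
5 5/2 8451/10000
DF(2.5y) is solved at step 5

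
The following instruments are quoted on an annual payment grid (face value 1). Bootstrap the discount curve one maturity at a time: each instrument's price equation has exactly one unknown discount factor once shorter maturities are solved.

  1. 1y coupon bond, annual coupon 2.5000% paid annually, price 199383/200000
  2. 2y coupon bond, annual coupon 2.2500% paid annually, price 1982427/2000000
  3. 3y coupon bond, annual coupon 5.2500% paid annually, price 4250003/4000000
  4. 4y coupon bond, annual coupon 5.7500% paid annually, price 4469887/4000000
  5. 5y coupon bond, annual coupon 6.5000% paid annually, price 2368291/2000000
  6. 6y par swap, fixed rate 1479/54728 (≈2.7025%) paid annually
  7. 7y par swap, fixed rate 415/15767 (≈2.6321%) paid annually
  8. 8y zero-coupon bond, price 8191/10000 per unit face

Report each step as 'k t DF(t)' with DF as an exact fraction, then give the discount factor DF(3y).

1 1 4863/5000
2 2 237/250
3 3 9137/10000
4 4 4513/5000
5 5 4419/5000
6 6 8521/10000
7 7 417/500
8 8 8191/10000
DF(3y) = 9137/10000 ≈ 0.913700

step 1 [1y] bond c/1=1/40: DF=(199383/200000 − 1/40·(0))/(1+1/40) = 4863/5000 ≈ 0.972600
step 2 [2y] bond c/1=9/400: DF=(1982427/2000000 − 9/400·(0.972600))/(1+9/400) = 237/250 ≈ 0.948000
step 3 [3y] bond c/1=21/400: DF=(4250003/4000000 − 21/400·(0.972600+0.948000))/(1+21/400) = 9137/10000 ≈ 0.913700
step 4 [4y] bond c/1=23/400: DF=(4469887/4000000 − 23/400·(0.972600+0.948000+0.913700))/(1+23/400) = 4513/5000 ≈ 0.902600
step 5 [5y] bond c/1=13/200: DF=(2368291/2000000 − 13/200·(0.972600+0.948000+0.913700+0.902600))/(1+13/200) = 4419/5000 ≈ 0.883800
step 6 [6y] swap r/1=1479/54728: DF=(1 − 1479/54728·(0.972600+0.948000+0.913700+0.902600+0.883800))/(1+1479/54728) = 8521/10000 ≈ 0.852100
step 7 [7y] swap r/1=415/15767: DF=(1 − 415/15767·(0.972600+0.948000+0.913700+0.902600+0.883800+0.852100))/(1+415/15767) = 417/500 ≈ 0.834000
step 8 [8y] zero: DF = P = 8191/10000 ≈ 0.819100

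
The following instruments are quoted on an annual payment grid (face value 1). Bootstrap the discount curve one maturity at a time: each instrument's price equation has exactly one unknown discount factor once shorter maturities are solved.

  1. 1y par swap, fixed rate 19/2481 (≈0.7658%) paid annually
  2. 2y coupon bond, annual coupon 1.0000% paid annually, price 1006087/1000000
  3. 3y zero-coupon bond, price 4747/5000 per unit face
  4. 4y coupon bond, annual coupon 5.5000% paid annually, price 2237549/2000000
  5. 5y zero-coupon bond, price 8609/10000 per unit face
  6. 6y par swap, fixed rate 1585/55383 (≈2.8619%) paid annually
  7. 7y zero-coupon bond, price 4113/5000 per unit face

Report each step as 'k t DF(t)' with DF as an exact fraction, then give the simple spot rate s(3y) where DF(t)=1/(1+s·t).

1 1 2481/2500
2 2 9863/10000
3 3 4747/5000
4 4 4539/5000
5 5 8609/10000
6 6 1683/2000
7 7 4113/5000
s(3y) = (1/(4747/5000) − 1)/(3) = 253/14241 ≈ 1.7766%

step 1 [1y] swap r/1=19/2481: DF=(1 − 19/2481·(0))/(1+19/2481) = 2481/2500 ≈ 0.992400
step 2 [2y] bond c/1=1/100: DF=(1006087/1000000 − 1/100·(0.992400))/(1+1/100) = 9863/10000 ≈ 0.986300
step 3 [3y] zero: DF = P = 4747/5000 ≈ 0.949400
step 4 [4y] bond c/1=11/200: DF=(2237549/2000000 − 11/200·(0.992400+0.986300+0.949400))/(1+11/200) = 4539/5000 ≈ 0.907800
step 5 [5y] zero: DF = P = 8609/10000 ≈ 0.860900
step 6 [6y] swap r/1=1585/55383: DF=(1 − 1585/55383·(0.992400+0.986300+0.949400+0.907800+0.860900))/(1+1585/55383) = 1683/2000 ≈ 0.841500
step 7 [7y] zero: DF = P = 4113/5000 ≈ 0.822600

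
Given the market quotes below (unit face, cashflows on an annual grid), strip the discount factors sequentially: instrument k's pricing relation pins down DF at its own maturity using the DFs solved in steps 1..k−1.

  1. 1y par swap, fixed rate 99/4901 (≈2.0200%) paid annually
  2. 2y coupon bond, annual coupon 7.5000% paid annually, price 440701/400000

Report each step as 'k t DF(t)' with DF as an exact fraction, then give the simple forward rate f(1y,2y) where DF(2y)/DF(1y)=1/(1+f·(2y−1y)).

1 1 4901/5000
2 2 1913/2000
f(1y,2y) = ((4901/5000)/(1913/2000) − 1)/(1) = 237/9565 ≈ 2.4778%

step 1 [1y] swap r/1=99/4901: DF=(1 − 99/4901·(0))/(1+99/4901) = 4901/5000 ≈ 0.980200
step 2 [2y] bond c/1=3/40: DF=(440701/400000 − 3/40·(0.980200))/(1+3/40) = 1913/2000 ≈ 0.956500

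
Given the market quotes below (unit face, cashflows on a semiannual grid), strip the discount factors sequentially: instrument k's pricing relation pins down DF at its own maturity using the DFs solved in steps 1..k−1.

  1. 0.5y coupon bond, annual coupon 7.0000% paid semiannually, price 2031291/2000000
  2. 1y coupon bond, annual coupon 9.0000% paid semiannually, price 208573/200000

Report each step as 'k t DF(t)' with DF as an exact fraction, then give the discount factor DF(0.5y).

1 1/2 9813/10000
2 1 9557/10000
DF(0.5y) = 9813/10000 ≈ 0.981300

step 1 [0.5y] bond c/2=7/200: DF=(2031291/2000000 − 7/200·(0))/(1+7/200) = 9813/10000 ≈ 0.981300
step 2 [1y] bond c/2=9/200: DF=(208573/200000 − 9/200·(0.981300))/(1+9/200) = 9557/10000 ≈ 0.955700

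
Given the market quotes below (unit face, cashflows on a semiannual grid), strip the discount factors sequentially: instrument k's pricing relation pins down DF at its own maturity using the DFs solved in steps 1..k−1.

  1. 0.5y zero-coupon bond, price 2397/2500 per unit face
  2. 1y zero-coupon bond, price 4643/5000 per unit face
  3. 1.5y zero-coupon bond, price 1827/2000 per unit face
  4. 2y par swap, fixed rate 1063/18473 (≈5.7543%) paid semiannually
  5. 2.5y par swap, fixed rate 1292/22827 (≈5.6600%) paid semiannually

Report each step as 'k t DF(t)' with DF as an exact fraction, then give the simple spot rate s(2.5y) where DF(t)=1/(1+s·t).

step 1 [0.5y] zero: DF = P = 2397/2500 ≈ 0.958800
step 2 [1y] zero: DF = P = 4643/5000 ≈ 0.928600
step 3 [1.5y] zero: DF = P = 1827/2000 ≈ 0.913500
step 4 [2y] swap r/2=1063/36946: DF=(1 − 1063/36946·(0.958800+0.928600+0.913500))/(1+1063/36946) = 8937/10000 ≈ 0.893700
step 5 [2.5y] swap r/2=646/22827: DF=(1 − 646/22827·(0.958800+0.928600+0.913500+0.893700))/(1+646/22827) = 2177/2500 ≈ 0.870800

1 1/2 2397/2500
2 1 4643/5000
3 3/2 1827/2000
4 2 8937/10000
5 5/2 2177/2500
s(2.5y) = (1/(2177/2500) − 1)/(5/2) = 646/10885 ≈ 5.9348%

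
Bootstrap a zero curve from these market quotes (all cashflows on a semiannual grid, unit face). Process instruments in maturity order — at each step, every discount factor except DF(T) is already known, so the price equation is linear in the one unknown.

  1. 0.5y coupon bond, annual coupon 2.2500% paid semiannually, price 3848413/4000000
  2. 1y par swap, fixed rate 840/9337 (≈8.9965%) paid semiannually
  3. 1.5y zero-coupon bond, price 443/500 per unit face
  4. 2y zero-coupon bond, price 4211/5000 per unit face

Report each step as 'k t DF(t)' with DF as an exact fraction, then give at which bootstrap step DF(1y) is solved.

1 1/2 4757/5000
2 1 229/250
3 3/2 443/500
4 2 4211/5000
DF(1y) is solved at step 2

step 1 [0.5y] bond c/2=9/800: DF=(3848413/4000000 − 9/800·(0))/(1+9/800) = 4757/5000 ≈ 0.951400
step 2 [1y] swap r/2=420/9337: DF=(1 − 420/9337·(0.951400))/(1+420/9337) = 229/250 ≈ 0.916000
step 3 [1.5y] zero: DF = P = 443/500 ≈ 0.886000
step 4 [2y] zero: DF = P = 4211/5000 ≈ 0.842200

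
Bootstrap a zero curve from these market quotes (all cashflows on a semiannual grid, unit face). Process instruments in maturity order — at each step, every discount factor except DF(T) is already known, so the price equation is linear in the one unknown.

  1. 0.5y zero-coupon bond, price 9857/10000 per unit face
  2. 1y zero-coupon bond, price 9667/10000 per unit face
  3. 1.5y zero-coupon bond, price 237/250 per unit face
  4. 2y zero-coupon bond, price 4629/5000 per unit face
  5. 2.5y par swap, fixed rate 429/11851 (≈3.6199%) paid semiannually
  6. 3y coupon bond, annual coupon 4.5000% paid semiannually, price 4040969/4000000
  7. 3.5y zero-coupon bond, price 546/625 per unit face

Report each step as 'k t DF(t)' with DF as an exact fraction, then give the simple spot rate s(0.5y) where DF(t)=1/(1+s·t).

1 1/2 9857/10000
2 1 9667/10000
3 3/2 237/250
4 2 4629/5000
5 5/2 4571/5000
6 3 8837/10000
7 7/2 546/625
s(0.5y) = (1/(9857/10000) − 1)/(1/2) = 286/9857 ≈ 2.9015%

step 1 [0.5y] zero: DF = P = 9857/10000 ≈ 0.985700
step 2 [1y] zero: DF = P = 9667/10000 ≈ 0.966700
step 3 [1.5y] zero: DF = P = 237/250 ≈ 0.948000
step 4 [2y] zero: DF = P = 4629/5000 ≈ 0.925800
step 5 [2.5y] swap r/2=429/23702: DF=(1 − 429/23702·(0.985700+0.966700+0.948000+0.925800))/(1+429/23702) = 4571/5000 ≈ 0.914200
step 6 [3y] bond c/2=9/400: DF=(4040969/4000000 − 9/400·(0.985700+0.966700+0.948000+0.925800+0.914200))/(1+9/400) = 8837/10000 ≈ 0.883700
step 7 [3.5y] zero: DF = P = 546/625 ≈ 0.873600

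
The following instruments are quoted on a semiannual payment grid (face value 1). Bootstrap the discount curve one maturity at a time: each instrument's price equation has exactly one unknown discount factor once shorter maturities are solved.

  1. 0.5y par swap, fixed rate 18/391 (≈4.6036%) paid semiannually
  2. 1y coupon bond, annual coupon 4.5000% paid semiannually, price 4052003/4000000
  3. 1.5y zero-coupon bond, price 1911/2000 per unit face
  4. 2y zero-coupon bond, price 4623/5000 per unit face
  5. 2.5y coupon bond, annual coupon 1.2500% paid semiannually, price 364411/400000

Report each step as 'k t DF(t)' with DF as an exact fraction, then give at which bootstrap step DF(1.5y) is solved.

step 1 [0.5y] swap r/2=9/391: DF=(1 − 9/391·(0))/(1+9/391) = 391/400 ≈ 0.977500
step 2 [1y] bond c/2=9/400: DF=(4052003/4000000 − 9/400·(0.977500))/(1+9/400) = 2423/2500 ≈ 0.969200
step 3 [1.5y] zero: DF = P = 1911/2000 ≈ 0.955500
step 4 [2y] zero: DF = P = 4623/5000 ≈ 0.924600
step 5 [2.5y] bond c/2=1/160: DF=(364411/400000 − 1/160·(0.977500+0.969200+0.955500+0.924600))/(1+1/160) = 551/625 ≈ 0.881600

1 1/2 391/400
2 1 2423/2500
3 3/2 1911/2000
4 2 4623/5000
5 5/2 551/625
DF(1.5y) is solved at step 3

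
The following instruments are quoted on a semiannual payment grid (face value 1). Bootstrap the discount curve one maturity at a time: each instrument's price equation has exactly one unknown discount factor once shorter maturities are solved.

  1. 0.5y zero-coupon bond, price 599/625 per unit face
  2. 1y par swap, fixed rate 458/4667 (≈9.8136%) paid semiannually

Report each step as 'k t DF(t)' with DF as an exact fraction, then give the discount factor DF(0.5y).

1 1/2 599/625
2 1 2271/2500
DF(0.5y) = 599/625 ≈ 0.958400

step 1 [0.5y] zero: DF = P = 599/625 ≈ 0.958400
step 2 [1y] swap r/2=229/4667: DF=(1 − 229/4667·(0.958400))/(1+229/4667) = 2271/2500 ≈ 0.908400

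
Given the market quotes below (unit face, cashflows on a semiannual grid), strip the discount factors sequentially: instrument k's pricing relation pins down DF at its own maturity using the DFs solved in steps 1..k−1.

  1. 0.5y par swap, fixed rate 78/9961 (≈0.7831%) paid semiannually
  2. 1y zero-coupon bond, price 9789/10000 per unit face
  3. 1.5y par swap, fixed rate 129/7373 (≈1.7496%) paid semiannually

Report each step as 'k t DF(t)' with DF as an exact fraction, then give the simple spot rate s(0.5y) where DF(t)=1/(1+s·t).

step 1 [0.5y] swap r/2=39/9961: DF=(1 − 39/9961·(0))/(1+39/9961) = 9961/10000 ≈ 0.996100
step 2 [1y] zero: DF = P = 9789/10000 ≈ 0.978900
step 3 [1.5y] swap r/2=129/14746: DF=(1 − 129/14746·(0.996100+0.978900))/(1+129/14746) = 4871/5000 ≈ 0.974200

1 1/2 9961/10000
2 1 9789/10000
3 3/2 4871/5000
s(0.5y) = (1/(9961/10000) − 1)/(1/2) = 78/9961 ≈ 0.7831%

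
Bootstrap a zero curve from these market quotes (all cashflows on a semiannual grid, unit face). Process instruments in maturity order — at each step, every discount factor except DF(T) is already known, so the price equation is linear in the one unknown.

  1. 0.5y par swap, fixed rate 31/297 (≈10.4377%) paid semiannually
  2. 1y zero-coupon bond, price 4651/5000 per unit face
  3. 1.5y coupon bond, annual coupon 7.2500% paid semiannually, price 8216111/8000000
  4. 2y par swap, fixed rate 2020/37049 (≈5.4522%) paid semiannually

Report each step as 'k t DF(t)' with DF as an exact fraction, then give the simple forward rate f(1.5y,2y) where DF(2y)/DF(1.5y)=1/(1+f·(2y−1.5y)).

step 1 [0.5y] swap r/2=31/594: DF=(1 − 31/594·(0))/(1+31/594) = 594/625 ≈ 0.950400
step 2 [1y] zero: DF = P = 4651/5000 ≈ 0.930200
step 3 [1.5y] bond c/2=29/800: DF=(8216111/8000000 − 29/800·(0.950400+0.930200))/(1+29/800) = 9253/10000 ≈ 0.925300
step 4 [2y] swap r/2=1010/37049: DF=(1 − 1010/37049·(0.950400+0.930200+0.925300))/(1+1010/37049) = 899/1000 ≈ 0.899000

1 1/2 594/625
2 1 4651/5000
3 3/2 9253/10000
4 2 899/1000
f(1.5y,2y) = ((9253/10000)/(899/1000) − 1)/(1/2) = 263/4495 ≈ 5.8509%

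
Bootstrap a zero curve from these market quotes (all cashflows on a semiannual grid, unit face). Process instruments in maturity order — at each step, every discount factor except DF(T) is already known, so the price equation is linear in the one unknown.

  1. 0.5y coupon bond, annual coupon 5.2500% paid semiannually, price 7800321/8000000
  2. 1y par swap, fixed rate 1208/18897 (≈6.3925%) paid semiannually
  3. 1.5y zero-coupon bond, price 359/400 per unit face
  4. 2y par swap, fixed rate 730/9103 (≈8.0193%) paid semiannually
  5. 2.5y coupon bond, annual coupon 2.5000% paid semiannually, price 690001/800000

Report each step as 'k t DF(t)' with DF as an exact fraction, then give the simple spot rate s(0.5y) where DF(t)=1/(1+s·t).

1 1/2 9501/10000
2 1 2349/2500
3 3/2 359/400
4 2 427/500
5 5/2 8069/10000
s(0.5y) = (1/(9501/10000) − 1)/(1/2) = 998/9501 ≈ 10.5042%

step 1 [0.5y] bond c/2=21/800: DF=(7800321/8000000 − 21/800·(0))/(1+21/800) = 9501/10000 ≈ 0.950100
step 2 [1y] swap r/2=604/18897: DF=(1 − 604/18897·(0.950100))/(1+604/18897) = 2349/2500 ≈ 0.939600
step 3 [1.5y] zero: DF = P = 359/400 ≈ 0.897500
step 4 [2y] swap r/2=365/9103: DF=(1 − 365/9103·(0.950100+0.939600+0.897500))/(1+365/9103) = 427/500 ≈ 0.854000
step 5 [2.5y] bond c/2=1/80: DF=(690001/800000 − 1/80·(0.950100+0.939600+0.897500+0.854000))/(1+1/80) = 8069/10000 ≈ 0.806900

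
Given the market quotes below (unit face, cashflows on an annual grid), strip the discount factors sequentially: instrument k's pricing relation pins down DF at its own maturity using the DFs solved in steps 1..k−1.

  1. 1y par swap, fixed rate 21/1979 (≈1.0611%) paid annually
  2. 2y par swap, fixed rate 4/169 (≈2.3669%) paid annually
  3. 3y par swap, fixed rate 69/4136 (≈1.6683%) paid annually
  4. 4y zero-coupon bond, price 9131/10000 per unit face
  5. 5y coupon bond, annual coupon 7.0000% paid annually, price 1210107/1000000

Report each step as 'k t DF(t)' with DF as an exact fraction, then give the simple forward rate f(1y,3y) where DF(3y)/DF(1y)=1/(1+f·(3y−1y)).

1 1 1979/2000
2 2 477/500
3 3 9517/10000
4 4 9131/10000
5 5 4409/5000
f(1y,3y) = ((1979/2000)/(9517/10000) − 1)/(2) = 189/9517 ≈ 1.9859%

step 1 [1y] swap r/1=21/1979: DF=(1 − 21/1979·(0))/(1+21/1979) = 1979/2000 ≈ 0.989500
step 2 [2y] swap r/1=4/169: DF=(1 − 4/169·(0.989500))/(1+4/169) = 477/500 ≈ 0.954000
step 3 [3y] swap r/1=69/4136: DF=(1 − 69/4136·(0.989500+0.954000))/(1+69/4136) = 9517/10000 ≈ 0.951700
step 4 [4y] zero: DF = P = 9131/10000 ≈ 0.913100
step 5 [5y] bond c/1=7/100: DF=(1210107/1000000 − 7/100·(0.989500+0.954000+0.951700+0.913100))/(1+7/100) = 4409/5000 ≈ 0.881800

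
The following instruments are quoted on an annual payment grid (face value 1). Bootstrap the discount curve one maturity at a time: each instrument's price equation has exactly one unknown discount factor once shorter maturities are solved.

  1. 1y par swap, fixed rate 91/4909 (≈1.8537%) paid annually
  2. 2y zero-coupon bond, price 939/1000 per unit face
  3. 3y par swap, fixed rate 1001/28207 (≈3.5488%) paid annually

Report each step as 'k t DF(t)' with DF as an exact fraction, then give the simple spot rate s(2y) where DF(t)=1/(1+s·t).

1 1 4909/5000
2 2 939/1000
3 3 8999/10000
s(2y) = (1/(939/1000) − 1)/(2) = 61/1878 ≈ 3.2481%

step 1 [1y] swap r/1=91/4909: DF=(1 − 91/4909·(0))/(1+91/4909) = 4909/5000 ≈ 0.981800
step 2 [2y] zero: DF = P = 939/1000 ≈ 0.939000
step 3 [3y] swap r/1=1001/28207: DF=(1 − 1001/28207·(0.981800+0.939000))/(1+1001/28207) = 8999/10000 ≈ 0.899900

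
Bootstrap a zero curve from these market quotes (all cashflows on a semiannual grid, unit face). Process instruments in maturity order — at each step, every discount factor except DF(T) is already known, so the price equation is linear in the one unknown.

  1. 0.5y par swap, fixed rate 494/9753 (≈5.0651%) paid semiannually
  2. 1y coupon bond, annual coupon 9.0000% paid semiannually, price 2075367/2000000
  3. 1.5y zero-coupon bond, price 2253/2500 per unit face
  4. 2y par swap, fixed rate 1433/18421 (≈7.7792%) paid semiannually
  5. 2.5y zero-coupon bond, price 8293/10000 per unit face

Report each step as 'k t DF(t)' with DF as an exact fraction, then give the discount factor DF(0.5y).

step 1 [0.5y] swap r/2=247/9753: DF=(1 − 247/9753·(0))/(1+247/9753) = 9753/10000 ≈ 0.975300
step 2 [1y] bond c/2=9/200: DF=(2075367/2000000 − 9/200·(0.975300))/(1+9/200) = 951/1000 ≈ 0.951000
step 3 [1.5y] zero: DF = P = 2253/2500 ≈ 0.901200
step 4 [2y] swap r/2=1433/36842: DF=(1 − 1433/36842·(0.975300+0.951000+0.901200))/(1+1433/36842) = 8567/10000 ≈ 0.856700
step 5 [2.5y] zero: DF = P = 8293/10000 ≈ 0.829300

1 1/2 9753/10000
2 1 951/1000
3 3/2 2253/2500
4 2 8567/10000
5 5/2 8293/10000
DF(0.5y) = 9753/10000 ≈ 0.975300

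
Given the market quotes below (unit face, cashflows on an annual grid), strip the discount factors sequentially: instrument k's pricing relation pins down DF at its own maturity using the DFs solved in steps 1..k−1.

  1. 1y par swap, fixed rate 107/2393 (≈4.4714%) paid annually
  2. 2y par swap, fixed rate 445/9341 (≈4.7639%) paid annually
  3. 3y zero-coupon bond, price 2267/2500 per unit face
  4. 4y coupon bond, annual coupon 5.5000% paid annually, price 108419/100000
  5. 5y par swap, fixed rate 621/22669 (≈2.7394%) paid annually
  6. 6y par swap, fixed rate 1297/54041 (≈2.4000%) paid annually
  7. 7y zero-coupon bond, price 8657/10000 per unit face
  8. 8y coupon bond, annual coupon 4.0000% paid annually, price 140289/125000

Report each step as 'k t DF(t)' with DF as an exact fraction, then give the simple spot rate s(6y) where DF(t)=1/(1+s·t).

1 1 2393/2500
2 2 911/1000
3 3 2267/2500
4 4 883/1000
5 5 4379/5000
6 6 8703/10000
7 7 8657/10000
8 8 419/500
s(6y) = (1/(8703/10000) − 1)/(6) = 1297/52218 ≈ 2.4838%

step 1 [1y] swap r/1=107/2393: DF=(1 − 107/2393·(0))/(1+107/2393) = 2393/2500 ≈ 0.957200
step 2 [2y] swap r/1=445/9341: DF=(1 − 445/9341·(0.957200))/(1+445/9341) = 911/1000 ≈ 0.911000
step 3 [3y] zero: DF = P = 2267/2500 ≈ 0.906800
step 4 [4y] bond c/1=11/200: DF=(108419/100000 − 11/200·(0.957200+0.911000+0.906800))/(1+11/200) = 883/1000 ≈ 0.883000
step 5 [5y] swap r/1=621/22669: DF=(1 − 621/22669·(0.957200+0.911000+0.906800+0.883000))/(1+621/22669) = 4379/5000 ≈ 0.875800
step 6 [6y] swap r/1=1297/54041: DF=(1 − 1297/54041·(0.957200+0.911000+0.906800+0.883000+0.875800))/(1+1297/54041) = 8703/10000 ≈ 0.870300
step 7 [7y] zero: DF = P = 8657/10000 ≈ 0.865700
step 8 [8y] bond c/1=1/25: DF=(140289/125000 − 1/25·(0.957200+0.911000+0.906800+0.883000+0.875800+0.870300+0.865700))/(1+1/25) = 419/500 ≈ 0.838000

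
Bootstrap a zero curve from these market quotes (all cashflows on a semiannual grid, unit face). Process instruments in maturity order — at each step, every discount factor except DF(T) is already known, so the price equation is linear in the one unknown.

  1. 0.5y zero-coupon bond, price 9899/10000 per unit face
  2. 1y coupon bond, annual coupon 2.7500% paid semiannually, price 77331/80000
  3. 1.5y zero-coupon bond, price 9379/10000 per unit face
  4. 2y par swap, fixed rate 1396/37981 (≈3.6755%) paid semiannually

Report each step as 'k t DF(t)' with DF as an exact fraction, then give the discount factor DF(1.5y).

step 1 [0.5y] zero: DF = P = 9899/10000 ≈ 0.989900
step 2 [1y] bond c/2=11/800: DF=(77331/80000 − 11/800·(0.989900))/(1+11/800) = 9401/10000 ≈ 0.940100
step 3 [1.5y] zero: DF = P = 9379/10000 ≈ 0.937900
step 4 [2y] swap r/2=698/37981: DF=(1 − 698/37981·(0.989900+0.940100+0.937900))/(1+698/37981) = 4651/5000 ≈ 0.930200

1 1/2 9899/10000
2 1 9401/10000
3 3/2 9379/10000
4 2 4651/5000
DF(1.5y) = 9379/10000 ≈ 0.937900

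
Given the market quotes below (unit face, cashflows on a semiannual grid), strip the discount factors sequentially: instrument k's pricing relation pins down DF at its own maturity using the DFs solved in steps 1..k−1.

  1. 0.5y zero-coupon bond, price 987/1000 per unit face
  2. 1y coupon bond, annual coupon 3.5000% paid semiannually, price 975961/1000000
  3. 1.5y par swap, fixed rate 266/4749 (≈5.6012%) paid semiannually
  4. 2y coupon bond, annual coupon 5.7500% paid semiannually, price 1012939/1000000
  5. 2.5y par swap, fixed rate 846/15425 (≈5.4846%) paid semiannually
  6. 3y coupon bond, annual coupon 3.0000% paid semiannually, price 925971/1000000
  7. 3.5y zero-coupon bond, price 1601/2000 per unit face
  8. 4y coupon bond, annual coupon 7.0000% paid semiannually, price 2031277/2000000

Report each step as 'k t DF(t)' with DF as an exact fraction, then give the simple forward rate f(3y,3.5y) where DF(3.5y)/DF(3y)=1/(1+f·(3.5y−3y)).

step 1 [0.5y] zero: DF = P = 987/1000 ≈ 0.987000
step 2 [1y] bond c/2=7/400: DF=(975961/1000000 − 7/400·(0.987000))/(1+7/400) = 4711/5000 ≈ 0.942200
step 3 [1.5y] swap r/2=133/4749: DF=(1 − 133/4749·(0.987000+0.942200))/(1+133/4749) = 4601/5000 ≈ 0.920200
step 4 [2y] bond c/2=23/800: DF=(1012939/1000000 − 23/800·(0.987000+0.942200+0.920200))/(1+23/800) = 181/200 ≈ 0.905000
step 5 [2.5y] swap r/2=423/15425: DF=(1 − 423/15425·(0.987000+0.942200+0.920200+0.905000))/(1+423/15425) = 8731/10000 ≈ 0.873100
step 6 [3y] bond c/2=3/200: DF=(925971/1000000 − 3/200·(0.987000+0.942200+0.920200+0.905000+0.873100))/(1+3/200) = 8439/10000 ≈ 0.843900
step 7 [3.5y] zero: DF = P = 1601/2000 ≈ 0.800500
step 8 [4y] bond c/2=7/200: DF=(2031277/2000000 − 7/200·(0.987000+0.942200+0.920200+0.905000+0.873100+0.843900+0.800500))/(1+7/200) = 1923/2500 ≈ 0.769200

1 1/2 987/1000
2 1 4711/5000
3 3/2 4601/5000
4 2 181/200
5 5/2 8731/10000
6 3 8439/10000
7 7/2 1601/2000
8 4 1923/2500
f(3y,3.5y) = ((8439/10000)/(1601/2000) − 1)/(1/2) = 868/8005 ≈ 10.8432%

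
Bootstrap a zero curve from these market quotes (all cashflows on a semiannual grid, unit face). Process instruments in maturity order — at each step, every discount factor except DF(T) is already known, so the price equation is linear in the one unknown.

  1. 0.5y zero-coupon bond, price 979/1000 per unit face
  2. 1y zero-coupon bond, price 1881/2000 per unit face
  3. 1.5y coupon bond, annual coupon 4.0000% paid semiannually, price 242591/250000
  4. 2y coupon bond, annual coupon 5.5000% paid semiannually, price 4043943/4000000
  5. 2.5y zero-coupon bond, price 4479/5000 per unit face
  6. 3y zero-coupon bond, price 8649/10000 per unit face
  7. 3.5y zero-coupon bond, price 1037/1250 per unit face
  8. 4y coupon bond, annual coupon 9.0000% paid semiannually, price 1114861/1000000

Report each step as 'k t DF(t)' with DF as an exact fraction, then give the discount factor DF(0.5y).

1 1/2 979/1000
2 1 1881/2000
3 3/2 9137/10000
4 2 9081/10000
5 5/2 4479/5000
6 3 8649/10000
7 7/2 1037/1250
8 4 3971/5000
DF(0.5y) = 979/1000 ≈ 0.979000

step 1 [0.5y] zero: DF = P = 979/1000 ≈ 0.979000
step 2 [1y] zero: DF = P = 1881/2000 ≈ 0.940500
step 3 [1.5y] bond c/2=1/50: DF=(242591/250000 − 1/50·(0.979000+0.940500))/(1+1/50) = 9137/10000 ≈ 0.913700
step 4 [2y] bond c/2=11/400: DF=(4043943/4000000 − 11/400·(0.979000+0.940500+0.913700))/(1+11/400) = 9081/10000 ≈ 0.908100
step 5 [2.5y] zero: DF = P = 4479/5000 ≈ 0.895800
step 6 [3y] zero: DF = P = 8649/10000 ≈ 0.864900
step 7 [3.5y] zero: DF = P = 1037/1250 ≈ 0.829600
step 8 [4y] bond c/2=9/200: DF=(1114861/1000000 − 9/200·(0.979000+0.940500+0.913700+0.908100+0.895800+0.864900+0.829600))/(1+9/200) = 3971/5000 ≈ 0.794200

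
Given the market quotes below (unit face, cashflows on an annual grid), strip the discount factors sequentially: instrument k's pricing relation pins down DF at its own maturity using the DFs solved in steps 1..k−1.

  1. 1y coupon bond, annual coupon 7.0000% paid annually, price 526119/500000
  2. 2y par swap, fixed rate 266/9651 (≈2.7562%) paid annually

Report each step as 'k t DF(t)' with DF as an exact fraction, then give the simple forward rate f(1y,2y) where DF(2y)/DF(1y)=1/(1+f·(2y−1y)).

1 1 4917/5000
2 2 2367/2500
f(1y,2y) = ((4917/5000)/(2367/2500) − 1)/(1) = 61/1578 ≈ 3.8657%

step 1 [1y] bond c/1=7/100: DF=(526119/500000 − 7/100·(0))/(1+7/100) = 4917/5000 ≈ 0.983400
step 2 [2y] swap r/1=266/9651: DF=(1 − 266/9651·(0.983400))/(1+266/9651) = 2367/2500 ≈ 0.946800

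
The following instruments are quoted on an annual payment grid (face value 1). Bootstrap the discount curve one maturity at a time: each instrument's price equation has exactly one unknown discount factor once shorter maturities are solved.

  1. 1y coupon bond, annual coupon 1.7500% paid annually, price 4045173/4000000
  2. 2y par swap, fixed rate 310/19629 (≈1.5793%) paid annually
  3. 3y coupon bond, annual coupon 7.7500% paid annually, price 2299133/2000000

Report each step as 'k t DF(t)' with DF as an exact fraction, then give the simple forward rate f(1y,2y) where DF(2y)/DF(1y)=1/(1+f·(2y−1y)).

step 1 [1y] bond c/1=7/400: DF=(4045173/4000000 − 7/400·(0))/(1+7/400) = 9939/10000 ≈ 0.993900
step 2 [2y] swap r/1=310/19629: DF=(1 − 310/19629·(0.993900))/(1+310/19629) = 969/1000 ≈ 0.969000
step 3 [3y] bond c/1=31/400: DF=(2299133/2000000 − 31/400·(0.993900+0.969000))/(1+31/400) = 9257/10000 ≈ 0.925700

1 1 9939/10000
2 2 969/1000
3 3 9257/10000
f(1y,2y) = ((9939/10000)/(969/1000) − 1)/(1) = 83/3230 ≈ 2.5697%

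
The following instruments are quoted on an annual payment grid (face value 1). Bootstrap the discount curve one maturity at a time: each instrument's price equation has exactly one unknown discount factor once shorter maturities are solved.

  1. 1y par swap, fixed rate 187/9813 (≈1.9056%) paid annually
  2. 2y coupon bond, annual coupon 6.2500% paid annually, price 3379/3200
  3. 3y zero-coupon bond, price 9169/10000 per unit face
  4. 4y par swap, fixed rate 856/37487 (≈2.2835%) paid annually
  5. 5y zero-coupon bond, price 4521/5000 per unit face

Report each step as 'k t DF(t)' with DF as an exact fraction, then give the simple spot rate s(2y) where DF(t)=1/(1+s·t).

1 1 9813/10000
2 2 9361/10000
3 3 9169/10000
4 4 1143/1250
5 5 4521/5000
s(2y) = (1/(9361/10000) − 1)/(2) = 639/18722 ≈ 3.4131%

step 1 [1y] swap r/1=187/9813: DF=(1 − 187/9813·(0))/(1+187/9813) = 9813/10000 ≈ 0.981300
step 2 [2y] bond c/1=1/16: DF=(3379/3200 − 1/16·(0.981300))/(1+1/16) = 9361/10000 ≈ 0.936100
step 3 [3y] zero: DF = P = 9169/10000 ≈ 0.916900
step 4 [4y] swap r/1=856/37487: DF=(1 − 856/37487·(0.981300+0.936100+0.916900))/(1+856/37487) = 1143/1250 ≈ 0.914400
step 5 [5y] zero: DF = P = 4521/5000 ≈ 0.904200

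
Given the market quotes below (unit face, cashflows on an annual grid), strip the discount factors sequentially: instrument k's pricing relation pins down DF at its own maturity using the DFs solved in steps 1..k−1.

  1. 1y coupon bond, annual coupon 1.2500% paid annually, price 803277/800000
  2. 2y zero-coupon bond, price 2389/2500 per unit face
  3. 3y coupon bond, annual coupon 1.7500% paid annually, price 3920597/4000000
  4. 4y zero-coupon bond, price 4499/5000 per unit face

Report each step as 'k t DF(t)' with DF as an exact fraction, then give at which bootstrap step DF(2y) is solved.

1 1 9917/10000
2 2 2389/2500
3 3 4649/5000
4 4 4499/5000
DF(2y) is solved at step 2

step 1 [1y] bond c/1=1/80: DF=(803277/800000 − 1/80·(0))/(1+1/80) = 9917/10000 ≈ 0.991700
step 2 [2y] zero: DF = P = 2389/2500 ≈ 0.955600
step 3 [3y] bond c/1=7/400: DF=(3920597/4000000 − 7/400·(0.991700+0.955600))/(1+7/400) = 4649/5000 ≈ 0.929800
step 4 [4y] zero: DF = P = 4499/5000 ≈ 0.899800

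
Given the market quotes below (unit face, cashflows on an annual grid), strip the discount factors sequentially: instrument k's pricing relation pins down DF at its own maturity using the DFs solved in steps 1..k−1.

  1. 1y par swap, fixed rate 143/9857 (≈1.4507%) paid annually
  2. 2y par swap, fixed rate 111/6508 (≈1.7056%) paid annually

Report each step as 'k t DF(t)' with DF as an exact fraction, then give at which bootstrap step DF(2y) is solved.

1 1 9857/10000
2 2 9667/10000
DF(2y) is solved at step 2

step 1 [1y] swap r/1=143/9857: DF=(1 − 143/9857·(0))/(1+143/9857) = 9857/10000 ≈ 0.985700
step 2 [2y] swap r/1=111/6508: DF=(1 − 111/6508·(0.985700))/(1+111/6508) = 9667/10000 ≈ 0.966700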